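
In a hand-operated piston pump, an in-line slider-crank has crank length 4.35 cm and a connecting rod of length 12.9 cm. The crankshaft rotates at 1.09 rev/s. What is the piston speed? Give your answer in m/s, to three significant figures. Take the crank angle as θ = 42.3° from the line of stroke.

0.252

ω = 2π·1.09 = 6.849 rad/s
For an in-line slider-crank, x = r cosθ + √(L² − r² sin²θ), so v = −rω sinθ·[1 + r cosθ/√(L² − r² sin²θ)].
With r = 0.0435 m, L = 0.129 m, θ = 42.3°: √(L² − r² sin²θ) = 0.12563 m.
v = −0.0435·6.849·0.67301·[1 + 0.0435·0.73963/0.12563] = -0.25185 m/s.
|v| = 0.25185 m/s.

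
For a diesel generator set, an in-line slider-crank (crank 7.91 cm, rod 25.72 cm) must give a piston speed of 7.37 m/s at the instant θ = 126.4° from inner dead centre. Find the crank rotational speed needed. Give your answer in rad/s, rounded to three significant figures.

143

For an in-line slider-crank, |v_piston| = rω|sinθ|·[1 + r cosθ/√(L² − r² sin²θ)].
With r = 0.0791 m, L = 0.2572 m, θ = 126.4°: the bracketed kinematic factor |dx/dθ| = 0.051675 m.
ω = v/|dx/dθ| = 7.37/0.051675 = 142.62 rad/s.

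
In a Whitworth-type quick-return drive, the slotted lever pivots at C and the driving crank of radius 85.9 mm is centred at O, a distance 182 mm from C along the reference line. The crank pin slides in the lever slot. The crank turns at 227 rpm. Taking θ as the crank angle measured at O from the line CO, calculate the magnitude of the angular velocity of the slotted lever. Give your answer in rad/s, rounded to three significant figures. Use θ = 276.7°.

ω = 23.77 rad/s (from 227 rpm).
Crank pin A relative to C: A = (d + r cosθ, r sinθ); lever angle φ = atan2(r sinθ, d + r cosθ).
Differentiating tanφ: φ̇ = rω(d cosθ + r)/(d² + r² + 2dr cosθ).
d² + r² + 2dr cosθ = |CA|² = 0.0441508 m²;  d cosθ + r = +0.10713 m.
|ω_lever| = |0.0859·23.77·+0.10713| / 0.0441508 = 4.9549 rad/s.

4.95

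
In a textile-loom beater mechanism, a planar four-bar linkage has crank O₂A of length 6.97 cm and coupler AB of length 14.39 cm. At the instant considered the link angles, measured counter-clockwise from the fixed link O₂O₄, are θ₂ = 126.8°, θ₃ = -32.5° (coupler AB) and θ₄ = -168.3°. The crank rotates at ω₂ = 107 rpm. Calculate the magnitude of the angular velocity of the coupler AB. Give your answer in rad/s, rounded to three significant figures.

7.05

ω₂ = 11.21 rad/s (from 107 rpm).
Differentiating the loop-closure r₂e^{iθ₂}+r₃e^{iθ₃}=r₁+r₄e^{iθ₄} gives r₂ω₂e^{iθ₂}+r₃ω₃e^{iθ₃}=r₄ω₄e^{iθ₄}.
Eliminating the other unknown: ω₃ = r₂ω₂ sin(θ₄−θ₂) / [r₃ sin(θ₃−θ₄)].
Numerator sine = +0.90557; denominator sine = +0.69717.
Result = 0.0697·11.21·(+0.90557) / (0.1439·(+0.69717)) = +7.0497 rad/s; magnitude 7.0497 rad/s.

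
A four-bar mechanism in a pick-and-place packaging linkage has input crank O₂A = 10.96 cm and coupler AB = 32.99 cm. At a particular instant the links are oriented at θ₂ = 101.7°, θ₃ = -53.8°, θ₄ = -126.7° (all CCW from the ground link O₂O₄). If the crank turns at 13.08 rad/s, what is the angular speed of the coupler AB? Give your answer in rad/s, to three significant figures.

ω₂ = 13.08 rad/s
Differentiating the loop-closure r₂e^{iθ₂}+r₃e^{iθ₃}=r₁+r₄e^{iθ₄} gives r₂ω₂e^{iθ₂}+r₃ω₃e^{iθ₃}=r₄ω₄e^{iθ₄}.
Eliminating the other unknown: ω₃ = r₂ω₂ sin(θ₄−θ₂) / [r₃ sin(θ₃−θ₄)].
Numerator sine = +0.74780; denominator sine = +0.95579.
Result = 0.1096·13.08·(+0.74780) / (0.3299·(+0.95579)) = +3.3998 rad/s; magnitude 3.3998 rad/s.

3.40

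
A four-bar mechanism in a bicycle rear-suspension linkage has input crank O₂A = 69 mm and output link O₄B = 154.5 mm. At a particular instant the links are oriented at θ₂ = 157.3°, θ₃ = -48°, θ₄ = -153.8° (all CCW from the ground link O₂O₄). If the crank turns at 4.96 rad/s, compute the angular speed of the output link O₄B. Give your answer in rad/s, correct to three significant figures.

ω₂ = 4.96 rad/s
Differentiating the loop-closure r₂e^{iθ₂}+r₃e^{iθ₃}=r₁+r₄e^{iθ₄} gives r₂ω₂e^{iθ₂}+r₃ω₃e^{iθ₃}=r₄ω₄e^{iθ₄}.
Eliminating the other unknown: ω₄ = r₂ω₂ sin(θ₂−θ₃) / [r₄ sin(θ₄−θ₃)].
Numerator sine = -0.42736; denominator sine = -0.96222.
Result = 0.069·4.96·(-0.42736) / (0.1545·(-0.96222)) = +0.98383 rad/s; magnitude 0.98383 rad/s.

0.984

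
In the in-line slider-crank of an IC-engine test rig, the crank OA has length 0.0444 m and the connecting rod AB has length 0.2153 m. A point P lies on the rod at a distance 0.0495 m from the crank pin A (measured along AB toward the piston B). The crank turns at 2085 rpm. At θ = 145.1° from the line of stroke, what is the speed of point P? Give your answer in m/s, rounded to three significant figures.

ω = 218.3 rad/s.  Crank-pin speed |V_A| = rω = 9.6943 m/s, perpendicular to OA.
Rod angle: sinφ = −(r/L) sinθ ⇒ φ = -6.776°; ω_rod = −rω cosθ/√(L²−r²sin²θ) = +37.189 rad/s.
V_P = V_A + ω_rod × AP, with AP = 0.0495 m along the rod.
Components: V_Px = −rω sinθ − a·ω_rod·sinφ = -5.3294 m/s;  V_Py = rω cosθ + a·ω_rod·cosφ = -6.1228 m/s.
|V_P| = √(V_Px² + V_Py²) = 8.1173 m/s.

8.12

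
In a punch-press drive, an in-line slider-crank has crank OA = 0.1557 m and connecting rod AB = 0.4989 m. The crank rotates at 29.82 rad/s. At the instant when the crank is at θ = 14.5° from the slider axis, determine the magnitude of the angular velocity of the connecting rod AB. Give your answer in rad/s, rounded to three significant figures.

ω = 29.82 rad/s
The rod makes angle φ with the slider axis where L sinφ = r sinθ; differentiating, L cosφ·φ̇ = r ω cosθ.
L cosφ = √(L² − r² sin²θ) = 0.49737 m.
|ω_rod| = r ω |cosθ| / √(L² − r² sin²θ) = 0.1557·29.82·0.96815/0.49737 = 9.0376 rad/s.

9.04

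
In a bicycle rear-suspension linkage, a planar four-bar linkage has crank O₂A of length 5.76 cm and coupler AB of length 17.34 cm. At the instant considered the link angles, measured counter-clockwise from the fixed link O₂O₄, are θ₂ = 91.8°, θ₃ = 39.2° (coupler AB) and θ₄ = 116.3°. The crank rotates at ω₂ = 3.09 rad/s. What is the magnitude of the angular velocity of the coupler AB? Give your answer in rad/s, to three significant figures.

ω₂ = 3.09 rad/s
Differentiating the loop-closure r₂e^{iθ₂}+r₃e^{iθ₃}=r₁+r₄e^{iθ₄} gives r₂ω₂e^{iθ₂}+r₃ω₃e^{iθ₃}=r₄ω₄e^{iθ₄}.
Eliminating the other unknown: ω₃ = r₂ω₂ sin(θ₄−θ₂) / [r₃ sin(θ₃−θ₄)].
Numerator sine = +0.41469; denominator sine = -0.97476.
Result = 0.0576·3.09·(+0.41469) / (0.1734·(-0.97476)) = -0.43668 rad/s; magnitude 0.43668 rad/s.

0.437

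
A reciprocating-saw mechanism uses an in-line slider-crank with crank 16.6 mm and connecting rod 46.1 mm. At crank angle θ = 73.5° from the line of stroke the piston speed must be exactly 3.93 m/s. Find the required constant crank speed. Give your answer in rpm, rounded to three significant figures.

2130

For an in-line slider-crank, |v_piston| = rω|sinθ|·[1 + r cosθ/√(L² − r² sin²θ)].
With r = 0.0166 m, L = 0.0461 m, θ = 73.5°: the bracketed kinematic factor |dx/dθ| = 0.017651 m.
ω = v/|dx/dθ| = 3.93/0.017651 = 222.65 rad/s.
N = 60ω/(2π) = 2126.2 rpm.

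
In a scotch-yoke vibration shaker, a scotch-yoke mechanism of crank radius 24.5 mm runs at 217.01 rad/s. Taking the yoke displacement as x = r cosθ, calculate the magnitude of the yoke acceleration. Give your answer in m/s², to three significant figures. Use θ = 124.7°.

ω = 217 rad/s
x = r cosθ ⇒ ẍ = −rω² cosθ (ω constant).
|a| = rω²|cosθ| = 0.0245·(217)²·|cos 124.7°| = 656.83 m/s².

657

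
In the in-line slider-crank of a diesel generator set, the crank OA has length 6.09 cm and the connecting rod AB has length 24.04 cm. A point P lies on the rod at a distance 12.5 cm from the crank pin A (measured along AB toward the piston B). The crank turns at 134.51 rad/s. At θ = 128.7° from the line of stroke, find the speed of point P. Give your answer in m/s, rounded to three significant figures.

6.35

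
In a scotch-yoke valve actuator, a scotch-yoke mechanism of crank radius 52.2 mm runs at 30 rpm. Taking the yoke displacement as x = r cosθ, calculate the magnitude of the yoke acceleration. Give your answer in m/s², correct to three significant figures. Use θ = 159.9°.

ω = 3.142 rad/s (from 30 rpm).
x = r cosθ ⇒ ẍ = −rω² cosθ (ω constant).
|a| = rω²|cosθ| = 0.0522·(3.142)²·|cos 159.9°| = 0.48382 m/s².

0.484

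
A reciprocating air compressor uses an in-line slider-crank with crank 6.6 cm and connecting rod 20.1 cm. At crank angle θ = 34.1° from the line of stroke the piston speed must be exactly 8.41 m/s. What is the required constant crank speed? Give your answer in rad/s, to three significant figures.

178

For an in-line slider-crank, |v_piston| = rω|sinθ|·[1 + r cosθ/√(L² − r² sin²θ)].
With r = 0.066 m, L = 0.201 m, θ = 34.1°: the bracketed kinematic factor |dx/dθ| = 0.047238 m.
ω = v/|dx/dθ| = 8.41/0.047238 = 178.03 rad/s.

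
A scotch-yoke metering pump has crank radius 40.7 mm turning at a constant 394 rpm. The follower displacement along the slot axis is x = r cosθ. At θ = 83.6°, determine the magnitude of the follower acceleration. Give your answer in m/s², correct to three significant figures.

7.72

ω = 41.26 rad/s (from 394 rpm).
x = r cosθ ⇒ ẍ = −rω² cosθ (ω constant).
|a| = rω²|cosθ| = 0.0407·(41.26)²·|cos 83.6°| = 7.7232 m/s².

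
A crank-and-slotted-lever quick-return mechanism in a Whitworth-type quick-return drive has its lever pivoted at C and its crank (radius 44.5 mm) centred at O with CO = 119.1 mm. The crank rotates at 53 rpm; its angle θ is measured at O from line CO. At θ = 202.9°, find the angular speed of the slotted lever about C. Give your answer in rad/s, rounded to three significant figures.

ω = 5.55 rad/s (from 53 rpm).
Crank pin A relative to C: A = (d + r cosθ, r sinθ); lever angle φ = atan2(r sinθ, d + r cosθ).
Differentiating tanφ: φ̇ = rω(d cosθ + r)/(d² + r² + 2dr cosθ).
d² + r² + 2dr cosθ = |CA|² = 0.00640059 m²;  d cosθ + r = -0.065213 m.
|ω_lever| = |0.0445·5.55·-0.065213| / 0.00640059 = 2.5164 rad/s.

2.52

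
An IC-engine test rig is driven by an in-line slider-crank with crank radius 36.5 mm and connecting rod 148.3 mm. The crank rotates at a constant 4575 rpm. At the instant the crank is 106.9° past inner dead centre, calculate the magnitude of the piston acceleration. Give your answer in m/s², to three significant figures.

ω = 2π·4575/60 = 479.1 rad/s
x(θ) = r cosθ + √(L² − r² sin²θ); with ω constant, a = ω²·d²x/dθ².
d²x/dθ² = −r cosθ − r²(cos2θ)/√u − r⁴ sin²2θ/(4u^{3/2}),  u = L² − r² sin²θ = 0.0207732 m².
Substituting r = 0.0365 m, L = 0.1483 m, θ = 106.9°: d²x/dθ² = +0.018246 m.
a = ω²·d²x/dθ² = (479.1)²·(+0.018246) = +4188 m/s²;  |a| = 4188 m/s².

4190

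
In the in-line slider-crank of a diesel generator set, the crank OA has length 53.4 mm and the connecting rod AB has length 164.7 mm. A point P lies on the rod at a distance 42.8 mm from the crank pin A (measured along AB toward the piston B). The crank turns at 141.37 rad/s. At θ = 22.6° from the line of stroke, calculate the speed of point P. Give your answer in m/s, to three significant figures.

6.03

ω = 141.4 rad/s.  Crank-pin speed |V_A| = rω = 7.5492 m/s, perpendicular to OA.
Rod angle: sinφ = −(r/L) sinθ ⇒ φ = -7.158°; ω_rod = −rω cosθ/√(L²−r²sin²θ) = -42.648 rad/s.
V_P = V_A + ω_rod × AP, with AP = 0.0428 m along the rod.
Components: V_Px = −rω sinθ − a·ω_rod·sinφ = -3.1285 m/s;  V_Py = rω cosθ + a·ω_rod·cosφ = +5.1583 m/s.
|V_P| = √(V_Px² + V_Py²) = 6.0329 m/s.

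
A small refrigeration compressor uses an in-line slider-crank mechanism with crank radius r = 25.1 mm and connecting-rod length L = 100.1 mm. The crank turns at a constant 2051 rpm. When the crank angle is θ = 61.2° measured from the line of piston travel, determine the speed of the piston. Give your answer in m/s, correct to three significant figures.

ω = 2π·2051/60 = 214.8 rad/s
For an in-line slider-crank, x = r cosθ + √(L² − r² sin²θ), so v = −rω sinθ·[1 + r cosθ/√(L² − r² sin²θ)].
With r = 0.0251 m, L = 0.1001 m, θ = 61.2°: √(L² − r² sin²θ) = 0.097654 m.
v = −0.0251·214.8·0.87631·[1 + 0.0251·0.48175/0.097654] = -5.3091 m/s.
|v| = 5.3091 m/s.

5.31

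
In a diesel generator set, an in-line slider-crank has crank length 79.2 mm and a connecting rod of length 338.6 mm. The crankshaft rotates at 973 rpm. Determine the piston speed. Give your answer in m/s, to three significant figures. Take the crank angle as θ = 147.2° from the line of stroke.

ω = 2π·973/60 = 101.9 rad/s
For an in-line slider-crank, x = r cosθ + √(L² − r² sin²θ), so v = −rω sinθ·[1 + r cosθ/√(L² − r² sin²θ)].
With r = 0.0792 m, L = 0.3386 m, θ = 147.2°: √(L² − r² sin²θ) = 0.33587 m.
v = −0.0792·101.9·0.54171·[1 + 0.0792·-0.84057/0.33587] = -3.505 m/s.
|v| = 3.505 m/s.

3.51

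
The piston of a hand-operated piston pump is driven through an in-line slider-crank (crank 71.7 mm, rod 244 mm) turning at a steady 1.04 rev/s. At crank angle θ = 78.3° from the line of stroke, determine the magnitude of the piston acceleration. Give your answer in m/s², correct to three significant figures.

0.238

ω = 2π·1.04 = 6.535 rad/s
x(θ) = r cosθ + √(L² − r² sin²θ); with ω constant, a = ω²·d²x/dθ².
d²x/dθ² = −r cosθ − r²(cos2θ)/√u − r⁴ sin²2θ/(4u^{3/2}),  u = L² − r² sin²θ = 0.0546065 m².
Substituting r = 0.0717 m, L = 0.244 m, θ = 78.3°: d²x/dθ² = +0.0055688 m.
a = ω²·d²x/dθ² = (6.535)²·(+0.0055688) = +0.23779 m/s²;  |a| = 0.23779 m/s².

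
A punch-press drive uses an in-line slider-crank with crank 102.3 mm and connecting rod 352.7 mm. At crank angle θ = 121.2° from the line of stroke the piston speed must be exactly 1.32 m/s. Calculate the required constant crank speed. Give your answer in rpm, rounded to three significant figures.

170

For an in-line slider-crank, |v_piston| = rω|sinθ|·[1 + r cosθ/√(L² − r² sin²θ)].
With r = 0.1023 m, L = 0.3527 m, θ = 121.2°: the bracketed kinematic factor |dx/dθ| = 0.073932 m.
ω = v/|dx/dθ| = 1.32/0.073932 = 17.854 rad/s.
N = 60ω/(2π) = 170.5 rpm.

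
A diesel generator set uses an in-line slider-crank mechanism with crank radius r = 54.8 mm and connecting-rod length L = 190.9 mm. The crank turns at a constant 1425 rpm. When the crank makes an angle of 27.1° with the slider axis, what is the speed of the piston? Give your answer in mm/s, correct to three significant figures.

4690

ω = 2π·1425/60 = 149.2 rad/s
For an in-line slider-crank, x = r cosθ + √(L² − r² sin²θ), so v = −rω sinθ·[1 + r cosθ/√(L² − r² sin²θ)].
With r = 0.0548 m, L = 0.1909 m, θ = 27.1°: √(L² − r² sin²θ) = 0.18926 m.
v = −0.0548·149.2·0.45554·[1 + 0.0548·0.89021/0.18926] = -4.6855 m/s.
|v| = 4.6855 m/s = 4685.5 mm/s.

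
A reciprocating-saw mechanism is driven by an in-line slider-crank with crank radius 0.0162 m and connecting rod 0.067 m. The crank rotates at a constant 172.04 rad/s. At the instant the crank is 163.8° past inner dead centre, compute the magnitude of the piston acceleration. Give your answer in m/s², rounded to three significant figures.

362

ω = 172 rad/s
x(θ) = r cosθ + √(L² − r² sin²θ); with ω constant, a = ω²·d²x/dθ².
d²x/dθ² = −r cosθ − r²(cos2θ)/√u − r⁴ sin²2θ/(4u^{3/2}),  u = L² − r² sin²θ = 0.00446857 m².
Substituting r = 0.0162 m, L = 0.067 m, θ = 163.8°: d²x/dθ² = +0.012225 m.
a = ω²·d²x/dθ² = (172)²·(+0.012225) = +361.84 m/s²;  |a| = 361.84 m/s².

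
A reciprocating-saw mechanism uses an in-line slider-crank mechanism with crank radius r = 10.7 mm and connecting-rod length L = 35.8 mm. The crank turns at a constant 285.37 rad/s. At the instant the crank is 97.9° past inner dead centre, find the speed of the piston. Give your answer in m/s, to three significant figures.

2.89

ω = 285.4 rad/s
For an in-line slider-crank, x = r cosθ + √(L² − r² sin²θ), so v = −rω sinθ·[1 + r cosθ/√(L² − r² sin²θ)].
With r = 0.0107 m, L = 0.0358 m, θ = 97.9°: √(L² − r² sin²θ) = 0.034195 m.
v = −0.0107·285.4·0.99051·[1 + 0.0107·-0.13744/0.034195] = -2.8944 m/s.
|v| = 2.8944 m/s.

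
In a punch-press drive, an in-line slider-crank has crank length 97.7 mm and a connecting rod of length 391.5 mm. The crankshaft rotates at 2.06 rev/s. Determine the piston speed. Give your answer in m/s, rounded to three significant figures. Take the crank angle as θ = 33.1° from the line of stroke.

0.836

ω = 2π·2.06 = 12.94 rad/s
For an in-line slider-crank, x = r cosθ + √(L² − r² sin²θ), so v = −rω sinθ·[1 + r cosθ/√(L² − r² sin²θ)].
With r = 0.0977 m, L = 0.3915 m, θ = 33.1°: √(L² − r² sin²θ) = 0.38785 m.
v = −0.0977·12.94·0.54610·[1 + 0.0977·0.83772/0.38785] = -0.83631 m/s.
|v| = 0.83631 m/s.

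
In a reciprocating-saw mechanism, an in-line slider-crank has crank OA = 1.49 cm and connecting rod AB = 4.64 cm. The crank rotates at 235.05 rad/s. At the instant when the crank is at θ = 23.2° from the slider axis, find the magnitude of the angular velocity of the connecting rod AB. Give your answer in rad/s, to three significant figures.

ω = 235.1 rad/s
The rod makes angle φ with the slider axis where L sinφ = r sinθ; differentiating, L cosφ·φ̇ = r ω cosθ.
L cosφ = √(L² − r² sin²θ) = 0.046027 m.
|ω_rod| = r ω |cosθ| / √(L² − r² sin²θ) = 0.0149·235.1·0.91914/0.046027 = 69.938 rad/s.

69.9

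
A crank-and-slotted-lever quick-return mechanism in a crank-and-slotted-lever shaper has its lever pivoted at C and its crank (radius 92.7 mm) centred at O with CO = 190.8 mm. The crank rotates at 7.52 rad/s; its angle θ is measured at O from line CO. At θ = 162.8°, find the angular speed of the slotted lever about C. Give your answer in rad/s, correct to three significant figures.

ω = 7.52 rad/s
Crank pin A relative to C: A = (d + r cosθ, r sinθ); lever angle φ = atan2(r sinθ, d + r cosθ).
Differentiating tanφ: φ̇ = rω(d cosθ + r)/(d² + r² + 2dr cosθ).
d² + r² + 2dr cosθ = |CA|² = 0.0112056 m²;  d cosθ + r = -0.089567 m.
|ω_lever| = |0.0927·7.52·-0.089567| / 0.0112056 = 5.572 rad/s.

5.57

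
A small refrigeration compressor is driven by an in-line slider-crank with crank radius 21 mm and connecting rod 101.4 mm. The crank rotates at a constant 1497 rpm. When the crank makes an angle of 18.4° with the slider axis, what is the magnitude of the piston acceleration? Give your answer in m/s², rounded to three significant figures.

576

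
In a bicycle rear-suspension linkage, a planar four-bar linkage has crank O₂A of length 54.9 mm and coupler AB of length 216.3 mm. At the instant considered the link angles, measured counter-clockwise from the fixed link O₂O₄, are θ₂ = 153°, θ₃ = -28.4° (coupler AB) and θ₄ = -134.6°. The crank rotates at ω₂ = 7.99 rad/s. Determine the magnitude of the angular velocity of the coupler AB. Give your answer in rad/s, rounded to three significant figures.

2.01

ω₂ = 7.99 rad/s
Differentiating the loop-closure r₂e^{iθ₂}+r₃e^{iθ₃}=r₁+r₄e^{iθ₄} gives r₂ω₂e^{iθ₂}+r₃ω₃e^{iθ₃}=r₄ω₄e^{iθ₄}.
Eliminating the other unknown: ω₃ = r₂ω₂ sin(θ₄−θ₂) / [r₃ sin(θ₃−θ₄)].
Numerator sine = +0.95319; denominator sine = +0.96029.
Result = 0.0549·7.99·(+0.95319) / (0.2163·(+0.96029)) = +2.013 rad/s; magnitude 2.013 rad/s.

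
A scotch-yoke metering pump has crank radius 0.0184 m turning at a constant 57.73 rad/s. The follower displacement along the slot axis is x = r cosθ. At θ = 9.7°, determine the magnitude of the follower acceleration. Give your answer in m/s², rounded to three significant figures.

ω = 57.73 rad/s
x = r cosθ ⇒ ẍ = −rω² cosθ (ω constant).
|a| = rω²|cosθ| = 0.0184·(57.73)²·|cos 9.7°| = 60.446 m/s².

60.4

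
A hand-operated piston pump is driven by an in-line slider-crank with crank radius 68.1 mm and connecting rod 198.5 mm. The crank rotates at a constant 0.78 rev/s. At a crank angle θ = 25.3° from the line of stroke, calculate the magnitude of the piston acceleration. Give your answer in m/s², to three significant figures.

ω = 2π·0.78 = 4.901 rad/s
x(θ) = r cosθ + √(L² − r² sin²θ); with ω constant, a = ω²·d²x/dθ².
d²x/dθ² = −r cosθ − r²(cos2θ)/√u − r⁴ sin²2θ/(4u^{3/2}),  u = L² − r² sin²θ = 0.0385553 m².
Substituting r = 0.0681 m, L = 0.1985 m, θ = 25.3°: d²x/dθ² = -0.076984 m.
a = ω²·d²x/dθ² = (4.901)²·(-0.076984) = -1.849 m/s²;  |a| = 1.849 m/s².

1.85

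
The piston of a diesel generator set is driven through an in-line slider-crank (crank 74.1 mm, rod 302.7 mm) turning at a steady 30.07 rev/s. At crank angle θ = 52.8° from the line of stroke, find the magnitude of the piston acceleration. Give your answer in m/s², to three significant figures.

1430

ω = 2π·30.1 = 188.9 rad/s
x(θ) = r cosθ + √(L² − r² sin²θ); with ω constant, a = ω²·d²x/dθ².
d²x/dθ² = −r cosθ − r²(cos2θ)/√u − r⁴ sin²2θ/(4u^{3/2}),  u = L² − r² sin²θ = 0.0881436 m².
Substituting r = 0.0741 m, L = 0.3027 m, θ = 52.8°: d²x/dθ² = -0.040094 m.
a = ω²·d²x/dθ² = (188.9)²·(-0.040094) = -1431.2 m/s²;  |a| = 1431.2 m/s².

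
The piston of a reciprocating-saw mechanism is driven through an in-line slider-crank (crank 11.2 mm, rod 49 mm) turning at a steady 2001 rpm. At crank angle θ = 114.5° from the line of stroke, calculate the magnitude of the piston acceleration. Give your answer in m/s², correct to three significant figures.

278

ω = 2π·2001/60 = 209.5 rad/s
x(θ) = r cosθ + √(L² − r² sin²θ); with ω constant, a = ω²·d²x/dθ².
d²x/dθ² = −r cosθ − r²(cos2θ)/√u − r⁴ sin²2θ/(4u^{3/2}),  u = L² − r² sin²θ = 0.00229713 m².
Substituting r = 0.0112 m, L = 0.049 m, θ = 114.5°: d²x/dθ² = +0.0063413 m.
a = ω²·d²x/dθ² = (209.5)²·(+0.0063413) = +278.44 m/s²;  |a| = 278.44 m/s².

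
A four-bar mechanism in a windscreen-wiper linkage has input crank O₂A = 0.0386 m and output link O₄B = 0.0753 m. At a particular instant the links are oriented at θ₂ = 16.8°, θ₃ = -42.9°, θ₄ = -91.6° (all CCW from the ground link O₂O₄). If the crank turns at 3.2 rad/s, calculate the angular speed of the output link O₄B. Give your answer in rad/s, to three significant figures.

1.89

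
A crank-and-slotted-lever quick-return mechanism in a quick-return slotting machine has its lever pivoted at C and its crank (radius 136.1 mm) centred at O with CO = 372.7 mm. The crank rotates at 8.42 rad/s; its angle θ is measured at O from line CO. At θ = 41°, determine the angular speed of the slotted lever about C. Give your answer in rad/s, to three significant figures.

ω = 8.42 rad/s
Crank pin A relative to C: A = (d + r cosθ, r sinθ); lever angle φ = atan2(r sinθ, d + r cosθ).
Differentiating tanφ: φ̇ = rω(d cosθ + r)/(d² + r² + 2dr cosθ).
d² + r² + 2dr cosθ = |CA|² = 0.233993 m²;  d cosθ + r = +0.41738 m.
|ω_lever| = |0.1361·8.42·+0.41738| / 0.233993 = 2.0441 rad/s.

2.04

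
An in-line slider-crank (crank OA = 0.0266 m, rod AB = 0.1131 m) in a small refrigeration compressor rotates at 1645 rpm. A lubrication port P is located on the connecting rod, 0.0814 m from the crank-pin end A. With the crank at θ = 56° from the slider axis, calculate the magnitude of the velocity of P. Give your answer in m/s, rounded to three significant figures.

ω = 172.3 rad/s.  Crank-pin speed |V_A| = rω = 4.5822 m/s, perpendicular to OA.
Rod angle: sinφ = −(r/L) sinθ ⇒ φ = -11.244°; ω_rod = −rω cosθ/√(L²−r²sin²θ) = -23.099 rad/s.
V_P = V_A + ω_rod × AP, with AP = 0.0814 m along the rod.
Components: V_Px = −rω sinθ − a·ω_rod·sinφ = -4.1654 m/s;  V_Py = rω cosθ + a·ω_rod·cosφ = +0.71818 m/s.
|V_P| = √(V_Px² + V_Py²) = 4.2269 m/s.

4.23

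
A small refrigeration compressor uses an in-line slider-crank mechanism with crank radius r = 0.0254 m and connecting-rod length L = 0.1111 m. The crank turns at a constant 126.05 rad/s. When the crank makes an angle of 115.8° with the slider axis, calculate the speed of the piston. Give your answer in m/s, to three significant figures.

ω = 126 rad/s
For an in-line slider-crank, x = r cosθ + √(L² − r² sin²θ), so v = −rω sinθ·[1 + r cosθ/√(L² − r² sin²θ)].
With r = 0.0254 m, L = 0.1111 m, θ = 115.8°: √(L² − r² sin²θ) = 0.10872 m.
v = −0.0254·126·0.90032·[1 + 0.0254·-0.43523/0.10872] = -2.5894 m/s.
|v| = 2.5894 m/s.

2.59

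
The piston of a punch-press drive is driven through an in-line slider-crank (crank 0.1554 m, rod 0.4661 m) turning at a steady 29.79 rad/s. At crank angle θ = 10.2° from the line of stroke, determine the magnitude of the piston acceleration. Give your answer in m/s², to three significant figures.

179

ω = 29.79 rad/s
x(θ) = r cosθ + √(L² − r² sin²θ); with ω constant, a = ω²·d²x/dθ².
d²x/dθ² = −r cosθ − r²(cos2θ)/√u − r⁴ sin²2θ/(4u^{3/2}),  u = L² − r² sin²θ = 0.216492 m².
Substituting r = 0.1554 m, L = 0.4661 m, θ = 10.2°: d²x/dθ² = -0.20177 m.
a = ω²·d²x/dθ² = (29.79)²·(-0.20177) = -179.06 m/s²;  |a| = 179.06 m/s².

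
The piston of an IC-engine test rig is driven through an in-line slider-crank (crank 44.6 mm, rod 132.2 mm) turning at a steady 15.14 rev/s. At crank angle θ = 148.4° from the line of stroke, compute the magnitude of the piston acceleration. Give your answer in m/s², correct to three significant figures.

278

ω = 2π·15.1 = 95.13 rad/s
x(θ) = r cosθ + √(L² − r² sin²θ); with ω constant, a = ω²·d²x/dθ².
d²x/dθ² = −r cosθ − r²(cos2θ)/√u − r⁴ sin²2θ/(4u^{3/2}),  u = L² − r² sin²θ = 0.0169307 m².
Substituting r = 0.0446 m, L = 0.1322 m, θ = 148.4°: d²x/dθ² = +0.030737 m.
a = ω²·d²x/dθ² = (95.13)²·(+0.030737) = +278.14 m/s²;  |a| = 278.14 m/s².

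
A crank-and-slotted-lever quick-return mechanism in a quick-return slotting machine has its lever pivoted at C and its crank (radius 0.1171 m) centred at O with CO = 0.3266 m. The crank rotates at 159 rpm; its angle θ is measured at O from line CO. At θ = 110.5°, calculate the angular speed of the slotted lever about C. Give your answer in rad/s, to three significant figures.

ω = 16.65 rad/s (from 159 rpm).
Crank pin A relative to C: A = (d + r cosθ, r sinθ); lever angle φ = atan2(r sinθ, d + r cosθ).
Differentiating tanφ: φ̇ = rω(d cosθ + r)/(d² + r² + 2dr cosθ).
d² + r² + 2dr cosθ = |CA|² = 0.0935927 m²;  d cosθ + r = +0.0027223 m.
|ω_lever| = |0.1171·16.65·+0.0027223| / 0.0935927 = 0.056712 rad/s.

0.0567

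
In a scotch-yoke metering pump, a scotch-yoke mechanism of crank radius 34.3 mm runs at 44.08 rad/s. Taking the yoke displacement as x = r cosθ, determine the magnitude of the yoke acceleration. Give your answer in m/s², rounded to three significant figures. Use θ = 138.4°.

49.8

ω = 44.08 rad/s
x = r cosθ ⇒ ẍ = −rω² cosθ (ω constant).
|a| = rω²|cosθ| = 0.0343·(44.08)²·|cos 138.4°| = 49.838 m/s².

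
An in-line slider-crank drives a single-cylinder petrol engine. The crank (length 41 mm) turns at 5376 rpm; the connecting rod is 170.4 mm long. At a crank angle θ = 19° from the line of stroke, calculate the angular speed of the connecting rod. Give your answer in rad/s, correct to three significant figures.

128

ω = 563 rad/s (converted from 5376 rpm).
The rod makes angle φ with the slider axis where L sinφ = r sinθ; differentiating, L cosφ·φ̇ = r ω cosθ.
L cosφ = √(L² − r² sin²θ) = 0.16988 m.
|ω_rod| = r ω |cosθ| / √(L² − r² sin²θ) = 0.041·563·0.94552/0.16988 = 128.47 rad/s.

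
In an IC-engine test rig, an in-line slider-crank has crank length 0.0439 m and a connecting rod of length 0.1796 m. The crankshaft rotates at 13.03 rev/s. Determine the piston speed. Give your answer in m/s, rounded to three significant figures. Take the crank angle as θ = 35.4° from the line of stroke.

ω = 2π·13 = 81.87 rad/s
For an in-line slider-crank, x = r cosθ + √(L² − r² sin²θ), so v = −rω sinθ·[1 + r cosθ/√(L² − r² sin²θ)].
With r = 0.0439 m, L = 0.1796 m, θ = 35.4°: √(L² − r² sin²θ) = 0.17779 m.
v = −0.0439·81.87·0.57928·[1 + 0.0439·0.81513/0.17779] = -2.501 m/s.
|v| = 2.501 m/s.

2.50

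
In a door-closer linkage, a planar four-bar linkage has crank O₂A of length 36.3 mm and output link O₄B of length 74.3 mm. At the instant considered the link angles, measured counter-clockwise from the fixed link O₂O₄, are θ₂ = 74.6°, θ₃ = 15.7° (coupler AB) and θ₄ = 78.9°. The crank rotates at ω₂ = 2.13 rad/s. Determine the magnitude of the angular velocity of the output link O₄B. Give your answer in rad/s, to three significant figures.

ω₂ = 2.13 rad/s
Differentiating the loop-closure r₂e^{iθ₂}+r₃e^{iθ₃}=r₁+r₄e^{iθ₄} gives r₂ω₂e^{iθ₂}+r₃ω₃e^{iθ₃}=r₄ω₄e^{iθ₄}.
Eliminating the other unknown: ω₄ = r₂ω₂ sin(θ₂−θ₃) / [r₄ sin(θ₄−θ₃)].
Numerator sine = +0.85627; denominator sine = +0.89259.
Result = 0.0363·2.13·(+0.85627) / (0.0743·(+0.89259)) = +0.99829 rad/s; magnitude 0.99829 rad/s.

0.998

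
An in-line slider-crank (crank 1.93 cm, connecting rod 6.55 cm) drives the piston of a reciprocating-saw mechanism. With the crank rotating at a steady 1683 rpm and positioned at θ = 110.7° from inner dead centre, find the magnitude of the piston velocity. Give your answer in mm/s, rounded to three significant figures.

2840

ω = 2π·1683/60 = 176.2 rad/s
For an in-line slider-crank, x = r cosθ + √(L² − r² sin²θ), so v = −rω sinθ·[1 + r cosθ/√(L² − r² sin²θ)].
With r = 0.0193 m, L = 0.0655 m, θ = 110.7°: √(L² − r² sin²θ) = 0.062963 m.
v = −0.0193·176.2·0.93544·[1 + 0.0193·-0.35347/0.062963] = -2.8371 m/s.
|v| = 2.8371 m/s = 2837.1 mm/s.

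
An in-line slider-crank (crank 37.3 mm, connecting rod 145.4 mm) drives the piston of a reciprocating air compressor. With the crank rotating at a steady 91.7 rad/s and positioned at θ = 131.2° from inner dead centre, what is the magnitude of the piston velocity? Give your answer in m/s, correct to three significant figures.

ω = 91.7 rad/s
For an in-line slider-crank, x = r cosθ + √(L² − r² sin²θ), so v = −rω sinθ·[1 + r cosθ/√(L² − r² sin²θ)].
With r = 0.0373 m, L = 0.1454 m, θ = 131.2°: √(L² − r² sin²θ) = 0.14267 m.
v = −0.0373·91.7·0.75241·[1 + 0.0373·-0.65869/0.14267] = -2.1304 m/s.
|v| = 2.1304 m/s.

2.13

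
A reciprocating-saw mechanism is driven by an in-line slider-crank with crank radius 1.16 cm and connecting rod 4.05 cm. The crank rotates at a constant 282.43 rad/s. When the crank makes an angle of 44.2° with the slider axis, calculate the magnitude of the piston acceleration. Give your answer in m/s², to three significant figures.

ω = 282.4 rad/s
x(θ) = r cosθ + √(L² − r² sin²θ); with ω constant, a = ω²·d²x/dθ².
d²x/dθ² = −r cosθ − r²(cos2θ)/√u − r⁴ sin²2θ/(4u^{3/2}),  u = L² − r² sin²θ = 0.00157485 m².
Substituting r = 0.0116 m, L = 0.0405 m, θ = 44.2°: d²x/dθ² = -0.0084832 m.
a = ω²·d²x/dθ² = (282.4)²·(-0.0084832) = -676.68 m/s²;  |a| = 676.68 m/s².

677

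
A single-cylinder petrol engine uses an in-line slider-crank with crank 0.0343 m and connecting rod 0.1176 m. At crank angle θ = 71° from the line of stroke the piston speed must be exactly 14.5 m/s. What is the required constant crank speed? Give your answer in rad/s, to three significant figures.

For an in-line slider-crank, |v_piston| = rω|sinθ|·[1 + r cosθ/√(L² − r² sin²θ)].
With r = 0.0343 m, L = 0.1176 m, θ = 71°: the bracketed kinematic factor |dx/dθ| = 0.035635 m.
ω = v/|dx/dθ| = 14.5/0.035635 = 406.9 rad/s.

407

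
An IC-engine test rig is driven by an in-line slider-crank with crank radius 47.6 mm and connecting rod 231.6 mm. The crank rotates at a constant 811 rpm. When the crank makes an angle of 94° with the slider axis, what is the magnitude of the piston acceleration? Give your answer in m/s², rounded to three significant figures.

95.3

ω = 2π·811/60 = 84.93 rad/s
x(θ) = r cosθ + √(L² − r² sin²θ); with ω constant, a = ω²·d²x/dθ².
d²x/dθ² = −r cosθ − r²(cos2θ)/√u − r⁴ sin²2θ/(4u^{3/2}),  u = L² − r² sin²θ = 0.0513838 m².
Substituting r = 0.0476 m, L = 0.2316 m, θ = 94°: d²x/dθ² = +0.013216 m.
a = ω²·d²x/dθ² = (84.93)²·(+0.013216) = +95.326 m/s²;  |a| = 95.326 m/s².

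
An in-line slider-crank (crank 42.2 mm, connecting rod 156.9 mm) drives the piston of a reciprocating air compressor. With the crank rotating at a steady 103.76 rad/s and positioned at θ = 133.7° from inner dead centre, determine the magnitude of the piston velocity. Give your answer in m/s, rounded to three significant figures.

2.57

ω = 103.8 rad/s
For an in-line slider-crank, x = r cosθ + √(L² − r² sin²θ), so v = −rω sinθ·[1 + r cosθ/√(L² − r² sin²θ)].
With r = 0.0422 m, L = 0.1569 m, θ = 133.7°: √(L² − r² sin²θ) = 0.15391 m.
v = −0.0422·103.8·0.72297·[1 + 0.0422·-0.69088/0.15391] = -2.5659 m/s.
|v| = 2.5659 m/s.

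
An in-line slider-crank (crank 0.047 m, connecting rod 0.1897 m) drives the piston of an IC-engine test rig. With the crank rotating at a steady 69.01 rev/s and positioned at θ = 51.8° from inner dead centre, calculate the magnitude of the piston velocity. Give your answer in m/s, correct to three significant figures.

18.5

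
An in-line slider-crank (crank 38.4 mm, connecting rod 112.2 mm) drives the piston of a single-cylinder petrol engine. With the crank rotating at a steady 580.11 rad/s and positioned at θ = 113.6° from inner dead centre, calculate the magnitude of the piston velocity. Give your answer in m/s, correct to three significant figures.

17.5

ω = 580.1 rad/s
For an in-line slider-crank, x = r cosθ + √(L² − r² sin²θ), so v = −rω sinθ·[1 + r cosθ/√(L² − r² sin²θ)].
With r = 0.0384 m, L = 0.1122 m, θ = 113.6°: √(L² − r² sin²θ) = 0.10654 m.
v = −0.0384·580.1·0.91636·[1 + 0.0384·-0.40035/0.10654] = -17.468 m/s.
|v| = 17.468 m/s.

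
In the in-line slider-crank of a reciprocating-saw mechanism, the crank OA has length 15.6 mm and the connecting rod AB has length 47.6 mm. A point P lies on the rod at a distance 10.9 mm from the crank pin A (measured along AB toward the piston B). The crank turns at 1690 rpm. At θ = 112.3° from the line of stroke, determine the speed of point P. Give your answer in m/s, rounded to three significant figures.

ω = 177 rad/s.  Crank-pin speed |V_A| = rω = 2.7608 m/s, perpendicular to OA.
Rod angle: sinφ = −(r/L) sinθ ⇒ φ = -17.651°; ω_rod = −rω cosθ/√(L²−r²sin²θ) = +23.096 rad/s.
V_P = V_A + ω_rod × AP, with AP = 0.0109 m along the rod.
Components: V_Px = −rω sinθ − a·ω_rod·sinφ = -2.478 m/s;  V_Py = rω cosθ + a·ω_rod·cosφ = -0.80772 m/s.
|V_P| = √(V_Px² + V_Py²) = 2.6063 m/s.

2.61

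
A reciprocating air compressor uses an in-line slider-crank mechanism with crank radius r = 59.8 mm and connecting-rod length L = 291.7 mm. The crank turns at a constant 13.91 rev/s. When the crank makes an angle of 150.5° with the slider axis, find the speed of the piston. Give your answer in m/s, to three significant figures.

2.11

ω = 2π·13.9 = 87.4 rad/s
For an in-line slider-crank, x = r cosθ + √(L² − r² sin²θ), so v = −rω sinθ·[1 + r cosθ/√(L² − r² sin²θ)].
With r = 0.0598 m, L = 0.2917 m, θ = 150.5°: √(L² − r² sin²θ) = 0.29021 m.
v = −0.0598·87.4·0.49242·[1 + 0.0598·-0.87036/0.29021] = -2.1121 m/s.
|v| = 2.1121 m/s.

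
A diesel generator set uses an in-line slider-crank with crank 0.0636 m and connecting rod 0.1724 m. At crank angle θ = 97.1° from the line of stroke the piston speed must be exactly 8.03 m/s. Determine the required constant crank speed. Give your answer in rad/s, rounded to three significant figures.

For an in-line slider-crank, |v_piston| = rω|sinθ|·[1 + r cosθ/√(L² − r² sin²θ)].
With r = 0.0636 m, L = 0.1724 m, θ = 97.1°: the bracketed kinematic factor |dx/dθ| = 0.06002 m.
ω = v/|dx/dθ| = 8.03/0.06002 = 133.79 rad/s.

134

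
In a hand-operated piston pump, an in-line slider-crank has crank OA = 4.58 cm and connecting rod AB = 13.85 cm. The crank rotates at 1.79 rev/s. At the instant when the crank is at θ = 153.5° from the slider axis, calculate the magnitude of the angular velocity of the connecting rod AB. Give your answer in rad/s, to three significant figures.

3.37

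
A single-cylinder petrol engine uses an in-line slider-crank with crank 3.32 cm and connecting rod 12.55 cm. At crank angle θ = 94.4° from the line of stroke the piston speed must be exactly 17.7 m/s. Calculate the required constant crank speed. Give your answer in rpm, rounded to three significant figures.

For an in-line slider-crank, |v_piston| = rω|sinθ|·[1 + r cosθ/√(L² − r² sin²θ)].
With r = 0.0332 m, L = 0.1255 m, θ = 94.4°: the bracketed kinematic factor |dx/dθ| = 0.032406 m.
ω = v/|dx/dθ| = 17.7/0.032406 = 546.2 rad/s.
N = 60ω/(2π) = 5215.8 rpm.

5220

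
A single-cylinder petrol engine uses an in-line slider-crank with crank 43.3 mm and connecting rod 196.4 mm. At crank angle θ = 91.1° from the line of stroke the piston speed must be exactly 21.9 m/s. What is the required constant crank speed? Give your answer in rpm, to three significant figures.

4850

For an in-line slider-crank, |v_piston| = rω|sinθ|·[1 + r cosθ/√(L² − r² sin²θ)].
With r = 0.0433 m, L = 0.1964 m, θ = 91.1°: the bracketed kinematic factor |dx/dθ| = 0.043104 m.
ω = v/|dx/dθ| = 21.9/0.043104 = 508.07 rad/s.
N = 60ω/(2π) = 4851.7 rpm.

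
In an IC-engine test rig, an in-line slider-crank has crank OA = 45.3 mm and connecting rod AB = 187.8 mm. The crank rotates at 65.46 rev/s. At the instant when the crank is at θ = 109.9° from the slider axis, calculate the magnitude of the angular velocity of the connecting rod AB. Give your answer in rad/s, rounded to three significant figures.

34.7

ω = 411.3 rad/s (converted from 65.46 rev/s).
The rod makes angle φ with the slider axis where L sinφ = r sinθ; differentiating, L cosφ·φ̇ = r ω cosθ.
L cosφ = √(L² − r² sin²θ) = 0.18291 m.
|ω_rod| = r ω |cosθ| / √(L² − r² sin²θ) = 0.0453·411.3·0.34038/0.18291 = 34.673 rad/s.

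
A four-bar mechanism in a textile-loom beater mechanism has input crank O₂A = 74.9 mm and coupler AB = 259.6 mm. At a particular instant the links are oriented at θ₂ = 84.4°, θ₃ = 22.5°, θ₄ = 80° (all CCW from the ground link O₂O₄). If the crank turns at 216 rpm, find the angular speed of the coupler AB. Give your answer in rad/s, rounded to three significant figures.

0.594

ω₂ = 22.62 rad/s (from 216 rpm).
Differentiating the loop-closure r₂e^{iθ₂}+r₃e^{iθ₃}=r₁+r₄e^{iθ₄} gives r₂ω₂e^{iθ₂}+r₃ω₃e^{iθ₃}=r₄ω₄e^{iθ₄}.
Eliminating the other unknown: ω₃ = r₂ω₂ sin(θ₄−θ₂) / [r₃ sin(θ₃−θ₄)].
Numerator sine = -0.07672; denominator sine = -0.84339.
Result = 0.0749·22.62·(-0.07672) / (0.2596·(-0.84339)) = +0.59365 rad/s; magnitude 0.59365 rad/s.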